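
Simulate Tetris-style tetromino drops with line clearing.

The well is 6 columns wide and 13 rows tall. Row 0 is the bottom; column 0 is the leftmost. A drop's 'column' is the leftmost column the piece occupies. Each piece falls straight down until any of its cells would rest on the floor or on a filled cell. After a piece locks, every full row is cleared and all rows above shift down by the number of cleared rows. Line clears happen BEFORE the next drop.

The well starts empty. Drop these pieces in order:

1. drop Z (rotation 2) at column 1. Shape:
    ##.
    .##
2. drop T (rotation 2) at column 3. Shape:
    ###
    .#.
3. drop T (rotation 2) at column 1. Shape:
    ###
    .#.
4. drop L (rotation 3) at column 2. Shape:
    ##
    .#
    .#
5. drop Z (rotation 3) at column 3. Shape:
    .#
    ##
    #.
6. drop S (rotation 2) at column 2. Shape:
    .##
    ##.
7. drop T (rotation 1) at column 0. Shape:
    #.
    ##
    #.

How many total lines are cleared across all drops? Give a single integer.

Answer: 0

Derivation:
Drop 1: Z rot2 at col 1 lands with bottom-row=0; cleared 0 line(s) (total 0); column heights now [0 2 2 1 0 0], max=2
Drop 2: T rot2 at col 3 lands with bottom-row=0; cleared 0 line(s) (total 0); column heights now [0 2 2 2 2 2], max=2
Drop 3: T rot2 at col 1 lands with bottom-row=2; cleared 0 line(s) (total 0); column heights now [0 4 4 4 2 2], max=4
Drop 4: L rot3 at col 2 lands with bottom-row=4; cleared 0 line(s) (total 0); column heights now [0 4 7 7 2 2], max=7
Drop 5: Z rot3 at col 3 lands with bottom-row=7; cleared 0 line(s) (total 0); column heights now [0 4 7 9 10 2], max=10
Drop 6: S rot2 at col 2 lands with bottom-row=9; cleared 0 line(s) (total 0); column heights now [0 4 10 11 11 2], max=11
Drop 7: T rot1 at col 0 lands with bottom-row=3; cleared 0 line(s) (total 0); column heights now [6 5 10 11 11 2], max=11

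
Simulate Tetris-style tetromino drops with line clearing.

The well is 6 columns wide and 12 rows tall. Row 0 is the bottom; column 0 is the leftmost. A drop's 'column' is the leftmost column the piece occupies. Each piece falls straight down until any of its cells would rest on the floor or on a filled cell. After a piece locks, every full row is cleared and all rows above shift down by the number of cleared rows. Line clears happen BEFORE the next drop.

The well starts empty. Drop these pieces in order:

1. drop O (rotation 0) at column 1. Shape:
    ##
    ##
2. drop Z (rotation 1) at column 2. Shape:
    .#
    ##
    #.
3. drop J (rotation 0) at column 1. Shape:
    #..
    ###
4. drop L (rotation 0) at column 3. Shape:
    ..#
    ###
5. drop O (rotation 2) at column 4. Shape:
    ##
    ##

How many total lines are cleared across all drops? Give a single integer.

Answer: 0

Derivation:
Drop 1: O rot0 at col 1 lands with bottom-row=0; cleared 0 line(s) (total 0); column heights now [0 2 2 0 0 0], max=2
Drop 2: Z rot1 at col 2 lands with bottom-row=2; cleared 0 line(s) (total 0); column heights now [0 2 4 5 0 0], max=5
Drop 3: J rot0 at col 1 lands with bottom-row=5; cleared 0 line(s) (total 0); column heights now [0 7 6 6 0 0], max=7
Drop 4: L rot0 at col 3 lands with bottom-row=6; cleared 0 line(s) (total 0); column heights now [0 7 6 7 7 8], max=8
Drop 5: O rot2 at col 4 lands with bottom-row=8; cleared 0 line(s) (total 0); column heights now [0 7 6 7 10 10], max=10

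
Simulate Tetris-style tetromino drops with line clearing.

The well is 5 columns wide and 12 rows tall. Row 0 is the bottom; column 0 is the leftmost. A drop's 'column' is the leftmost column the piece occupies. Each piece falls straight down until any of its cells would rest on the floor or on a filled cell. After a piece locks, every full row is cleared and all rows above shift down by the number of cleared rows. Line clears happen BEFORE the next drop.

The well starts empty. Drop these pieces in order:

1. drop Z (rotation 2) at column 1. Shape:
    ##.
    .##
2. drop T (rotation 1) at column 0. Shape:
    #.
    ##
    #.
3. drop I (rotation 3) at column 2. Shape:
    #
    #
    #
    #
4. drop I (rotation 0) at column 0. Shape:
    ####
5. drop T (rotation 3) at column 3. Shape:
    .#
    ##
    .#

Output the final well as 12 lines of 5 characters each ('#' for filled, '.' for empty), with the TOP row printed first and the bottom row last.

Drop 1: Z rot2 at col 1 lands with bottom-row=0; cleared 0 line(s) (total 0); column heights now [0 2 2 1 0], max=2
Drop 2: T rot1 at col 0 lands with bottom-row=1; cleared 0 line(s) (total 0); column heights now [4 3 2 1 0], max=4
Drop 3: I rot3 at col 2 lands with bottom-row=2; cleared 0 line(s) (total 0); column heights now [4 3 6 1 0], max=6
Drop 4: I rot0 at col 0 lands with bottom-row=6; cleared 0 line(s) (total 0); column heights now [7 7 7 7 0], max=7
Drop 5: T rot3 at col 3 lands with bottom-row=6; cleared 1 line(s) (total 1); column heights now [4 3 6 7 8], max=8

Answer: .....
.....
.....
.....
....#
...##
..#..
..#..
#.#..
###..
###..
..##.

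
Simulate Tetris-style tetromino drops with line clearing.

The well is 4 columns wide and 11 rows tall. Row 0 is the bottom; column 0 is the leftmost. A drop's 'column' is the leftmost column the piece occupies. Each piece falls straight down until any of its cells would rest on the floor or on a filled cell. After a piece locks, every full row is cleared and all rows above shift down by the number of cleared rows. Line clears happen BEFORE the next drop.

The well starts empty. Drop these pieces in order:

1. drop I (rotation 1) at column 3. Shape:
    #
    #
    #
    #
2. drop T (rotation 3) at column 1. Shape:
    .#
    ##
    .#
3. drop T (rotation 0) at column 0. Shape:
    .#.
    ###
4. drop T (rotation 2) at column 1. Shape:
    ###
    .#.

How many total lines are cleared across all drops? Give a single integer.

Drop 1: I rot1 at col 3 lands with bottom-row=0; cleared 0 line(s) (total 0); column heights now [0 0 0 4], max=4
Drop 2: T rot3 at col 1 lands with bottom-row=0; cleared 0 line(s) (total 0); column heights now [0 2 3 4], max=4
Drop 3: T rot0 at col 0 lands with bottom-row=3; cleared 1 line(s) (total 1); column heights now [0 4 3 3], max=4
Drop 4: T rot2 at col 1 lands with bottom-row=3; cleared 0 line(s) (total 1); column heights now [0 5 5 5], max=5

Answer: 1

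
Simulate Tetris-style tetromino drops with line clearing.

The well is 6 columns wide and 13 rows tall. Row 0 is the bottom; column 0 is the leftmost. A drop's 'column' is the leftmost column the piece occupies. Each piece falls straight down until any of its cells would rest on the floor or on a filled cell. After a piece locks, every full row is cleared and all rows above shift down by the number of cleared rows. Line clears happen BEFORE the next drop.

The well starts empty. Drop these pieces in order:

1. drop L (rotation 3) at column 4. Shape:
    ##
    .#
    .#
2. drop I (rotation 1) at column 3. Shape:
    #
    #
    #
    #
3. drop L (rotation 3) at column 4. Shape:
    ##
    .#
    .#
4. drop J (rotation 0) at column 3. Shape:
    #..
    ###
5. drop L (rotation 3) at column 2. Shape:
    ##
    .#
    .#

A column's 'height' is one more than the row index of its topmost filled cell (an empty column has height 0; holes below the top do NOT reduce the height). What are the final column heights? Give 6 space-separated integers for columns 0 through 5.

Answer: 0 0 11 11 7 7

Derivation:
Drop 1: L rot3 at col 4 lands with bottom-row=0; cleared 0 line(s) (total 0); column heights now [0 0 0 0 3 3], max=3
Drop 2: I rot1 at col 3 lands with bottom-row=0; cleared 0 line(s) (total 0); column heights now [0 0 0 4 3 3], max=4
Drop 3: L rot3 at col 4 lands with bottom-row=3; cleared 0 line(s) (total 0); column heights now [0 0 0 4 6 6], max=6
Drop 4: J rot0 at col 3 lands with bottom-row=6; cleared 0 line(s) (total 0); column heights now [0 0 0 8 7 7], max=8
Drop 5: L rot3 at col 2 lands with bottom-row=8; cleared 0 line(s) (total 0); column heights now [0 0 11 11 7 7], max=11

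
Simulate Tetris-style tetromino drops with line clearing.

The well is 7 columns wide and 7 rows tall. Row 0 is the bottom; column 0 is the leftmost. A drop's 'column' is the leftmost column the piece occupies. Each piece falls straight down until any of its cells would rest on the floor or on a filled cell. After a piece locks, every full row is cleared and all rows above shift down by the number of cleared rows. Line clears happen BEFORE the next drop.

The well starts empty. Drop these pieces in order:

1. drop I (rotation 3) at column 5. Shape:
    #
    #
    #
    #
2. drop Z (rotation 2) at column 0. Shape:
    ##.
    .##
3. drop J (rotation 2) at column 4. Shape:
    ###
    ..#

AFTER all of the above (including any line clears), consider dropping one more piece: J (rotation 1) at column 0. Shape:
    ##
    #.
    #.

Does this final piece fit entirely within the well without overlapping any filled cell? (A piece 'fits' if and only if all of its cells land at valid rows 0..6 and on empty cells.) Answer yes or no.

Answer: yes

Derivation:
Drop 1: I rot3 at col 5 lands with bottom-row=0; cleared 0 line(s) (total 0); column heights now [0 0 0 0 0 4 0], max=4
Drop 2: Z rot2 at col 0 lands with bottom-row=0; cleared 0 line(s) (total 0); column heights now [2 2 1 0 0 4 0], max=4
Drop 3: J rot2 at col 4 lands with bottom-row=3; cleared 0 line(s) (total 0); column heights now [2 2 1 0 5 5 5], max=5
Test piece J rot1 at col 0 (width 2): heights before test = [2 2 1 0 5 5 5]; fits = True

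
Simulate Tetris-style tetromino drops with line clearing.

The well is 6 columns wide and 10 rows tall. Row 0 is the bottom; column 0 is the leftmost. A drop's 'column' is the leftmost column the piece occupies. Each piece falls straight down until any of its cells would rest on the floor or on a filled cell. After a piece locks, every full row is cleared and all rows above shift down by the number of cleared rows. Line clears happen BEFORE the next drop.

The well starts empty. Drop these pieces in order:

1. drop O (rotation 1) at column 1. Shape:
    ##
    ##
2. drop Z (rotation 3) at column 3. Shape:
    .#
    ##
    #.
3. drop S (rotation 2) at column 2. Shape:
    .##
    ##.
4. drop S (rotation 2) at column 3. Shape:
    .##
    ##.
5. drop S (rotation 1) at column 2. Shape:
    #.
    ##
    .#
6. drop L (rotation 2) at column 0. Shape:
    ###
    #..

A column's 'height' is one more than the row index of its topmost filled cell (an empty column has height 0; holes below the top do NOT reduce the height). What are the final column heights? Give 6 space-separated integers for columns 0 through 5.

Drop 1: O rot1 at col 1 lands with bottom-row=0; cleared 0 line(s) (total 0); column heights now [0 2 2 0 0 0], max=2
Drop 2: Z rot3 at col 3 lands with bottom-row=0; cleared 0 line(s) (total 0); column heights now [0 2 2 2 3 0], max=3
Drop 3: S rot2 at col 2 lands with bottom-row=2; cleared 0 line(s) (total 0); column heights now [0 2 3 4 4 0], max=4
Drop 4: S rot2 at col 3 lands with bottom-row=4; cleared 0 line(s) (total 0); column heights now [0 2 3 5 6 6], max=6
Drop 5: S rot1 at col 2 lands with bottom-row=5; cleared 0 line(s) (total 0); column heights now [0 2 8 7 6 6], max=8
Drop 6: L rot2 at col 0 lands with bottom-row=7; cleared 0 line(s) (total 0); column heights now [9 9 9 7 6 6], max=9

Answer: 9 9 9 7 6 6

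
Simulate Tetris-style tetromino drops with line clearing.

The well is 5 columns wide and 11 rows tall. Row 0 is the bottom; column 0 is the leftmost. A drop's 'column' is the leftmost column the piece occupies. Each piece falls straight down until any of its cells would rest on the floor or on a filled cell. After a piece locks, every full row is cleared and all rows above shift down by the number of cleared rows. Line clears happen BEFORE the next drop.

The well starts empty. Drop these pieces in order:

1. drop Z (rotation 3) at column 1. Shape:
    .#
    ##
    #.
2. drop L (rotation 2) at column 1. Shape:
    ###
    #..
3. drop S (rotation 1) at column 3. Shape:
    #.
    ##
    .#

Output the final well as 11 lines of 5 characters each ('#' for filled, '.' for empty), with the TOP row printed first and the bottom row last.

Answer: .....
.....
.....
.....
.....
...#.
...##
.####
.##..
.##..
.#...

Derivation:
Drop 1: Z rot3 at col 1 lands with bottom-row=0; cleared 0 line(s) (total 0); column heights now [0 2 3 0 0], max=3
Drop 2: L rot2 at col 1 lands with bottom-row=2; cleared 0 line(s) (total 0); column heights now [0 4 4 4 0], max=4
Drop 3: S rot1 at col 3 lands with bottom-row=3; cleared 0 line(s) (total 0); column heights now [0 4 4 6 5], max=6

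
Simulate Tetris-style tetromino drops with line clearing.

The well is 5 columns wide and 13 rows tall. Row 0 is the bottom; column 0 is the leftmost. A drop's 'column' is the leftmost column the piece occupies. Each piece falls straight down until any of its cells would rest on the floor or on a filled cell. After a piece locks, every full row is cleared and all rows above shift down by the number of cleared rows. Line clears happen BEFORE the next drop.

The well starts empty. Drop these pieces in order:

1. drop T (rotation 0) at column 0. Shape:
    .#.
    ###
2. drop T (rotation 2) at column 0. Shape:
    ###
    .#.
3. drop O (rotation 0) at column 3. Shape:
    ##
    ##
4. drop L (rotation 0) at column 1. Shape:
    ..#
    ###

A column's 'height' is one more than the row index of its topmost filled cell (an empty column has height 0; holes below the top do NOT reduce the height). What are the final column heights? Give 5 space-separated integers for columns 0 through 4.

Drop 1: T rot0 at col 0 lands with bottom-row=0; cleared 0 line(s) (total 0); column heights now [1 2 1 0 0], max=2
Drop 2: T rot2 at col 0 lands with bottom-row=2; cleared 0 line(s) (total 0); column heights now [4 4 4 0 0], max=4
Drop 3: O rot0 at col 3 lands with bottom-row=0; cleared 1 line(s) (total 1); column heights now [3 3 3 1 1], max=3
Drop 4: L rot0 at col 1 lands with bottom-row=3; cleared 0 line(s) (total 1); column heights now [3 4 4 5 1], max=5

Answer: 3 4 4 5 1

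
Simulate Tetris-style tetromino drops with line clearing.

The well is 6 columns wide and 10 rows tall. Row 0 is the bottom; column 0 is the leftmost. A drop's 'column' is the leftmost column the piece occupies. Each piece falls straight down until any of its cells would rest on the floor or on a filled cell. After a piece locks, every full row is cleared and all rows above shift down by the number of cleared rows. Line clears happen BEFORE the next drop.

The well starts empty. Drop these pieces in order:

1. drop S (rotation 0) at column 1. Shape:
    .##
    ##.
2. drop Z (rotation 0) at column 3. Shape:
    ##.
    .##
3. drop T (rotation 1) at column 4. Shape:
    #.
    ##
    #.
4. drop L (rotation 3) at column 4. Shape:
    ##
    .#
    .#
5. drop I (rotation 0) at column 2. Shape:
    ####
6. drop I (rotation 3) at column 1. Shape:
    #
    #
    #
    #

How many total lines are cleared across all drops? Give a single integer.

Drop 1: S rot0 at col 1 lands with bottom-row=0; cleared 0 line(s) (total 0); column heights now [0 1 2 2 0 0], max=2
Drop 2: Z rot0 at col 3 lands with bottom-row=1; cleared 0 line(s) (total 0); column heights now [0 1 2 3 3 2], max=3
Drop 3: T rot1 at col 4 lands with bottom-row=3; cleared 0 line(s) (total 0); column heights now [0 1 2 3 6 5], max=6
Drop 4: L rot3 at col 4 lands with bottom-row=5; cleared 0 line(s) (total 0); column heights now [0 1 2 3 8 8], max=8
Drop 5: I rot0 at col 2 lands with bottom-row=8; cleared 0 line(s) (total 0); column heights now [0 1 9 9 9 9], max=9
Drop 6: I rot3 at col 1 lands with bottom-row=1; cleared 0 line(s) (total 0); column heights now [0 5 9 9 9 9], max=9

Answer: 0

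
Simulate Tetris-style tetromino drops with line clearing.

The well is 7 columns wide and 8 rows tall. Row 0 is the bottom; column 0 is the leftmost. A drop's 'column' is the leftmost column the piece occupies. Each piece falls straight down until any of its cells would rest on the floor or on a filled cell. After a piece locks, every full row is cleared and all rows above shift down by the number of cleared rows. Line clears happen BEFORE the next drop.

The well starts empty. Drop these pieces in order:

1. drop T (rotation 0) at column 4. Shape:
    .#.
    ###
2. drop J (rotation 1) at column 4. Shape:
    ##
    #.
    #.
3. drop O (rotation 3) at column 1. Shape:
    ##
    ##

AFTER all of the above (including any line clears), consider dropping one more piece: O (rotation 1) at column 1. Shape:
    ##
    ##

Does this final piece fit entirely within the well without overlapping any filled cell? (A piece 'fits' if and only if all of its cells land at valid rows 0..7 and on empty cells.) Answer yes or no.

Drop 1: T rot0 at col 4 lands with bottom-row=0; cleared 0 line(s) (total 0); column heights now [0 0 0 0 1 2 1], max=2
Drop 2: J rot1 at col 4 lands with bottom-row=1; cleared 0 line(s) (total 0); column heights now [0 0 0 0 4 4 1], max=4
Drop 3: O rot3 at col 1 lands with bottom-row=0; cleared 0 line(s) (total 0); column heights now [0 2 2 0 4 4 1], max=4
Test piece O rot1 at col 1 (width 2): heights before test = [0 2 2 0 4 4 1]; fits = True

Answer: yes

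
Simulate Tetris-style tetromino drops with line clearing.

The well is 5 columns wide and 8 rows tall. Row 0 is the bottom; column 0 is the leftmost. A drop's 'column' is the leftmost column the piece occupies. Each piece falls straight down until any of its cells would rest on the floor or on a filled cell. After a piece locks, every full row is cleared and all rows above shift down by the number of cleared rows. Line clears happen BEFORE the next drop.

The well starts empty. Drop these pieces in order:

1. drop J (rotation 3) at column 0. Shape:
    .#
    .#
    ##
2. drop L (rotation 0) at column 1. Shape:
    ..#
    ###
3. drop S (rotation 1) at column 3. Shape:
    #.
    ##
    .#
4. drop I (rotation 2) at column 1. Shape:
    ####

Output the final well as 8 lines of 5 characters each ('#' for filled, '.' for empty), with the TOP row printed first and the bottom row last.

Drop 1: J rot3 at col 0 lands with bottom-row=0; cleared 0 line(s) (total 0); column heights now [1 3 0 0 0], max=3
Drop 2: L rot0 at col 1 lands with bottom-row=3; cleared 0 line(s) (total 0); column heights now [1 4 4 5 0], max=5
Drop 3: S rot1 at col 3 lands with bottom-row=4; cleared 0 line(s) (total 0); column heights now [1 4 4 7 6], max=7
Drop 4: I rot2 at col 1 lands with bottom-row=7; cleared 0 line(s) (total 0); column heights now [1 8 8 8 8], max=8

Answer: .####
...#.
...##
...##
.###.
.#...
.#...
##...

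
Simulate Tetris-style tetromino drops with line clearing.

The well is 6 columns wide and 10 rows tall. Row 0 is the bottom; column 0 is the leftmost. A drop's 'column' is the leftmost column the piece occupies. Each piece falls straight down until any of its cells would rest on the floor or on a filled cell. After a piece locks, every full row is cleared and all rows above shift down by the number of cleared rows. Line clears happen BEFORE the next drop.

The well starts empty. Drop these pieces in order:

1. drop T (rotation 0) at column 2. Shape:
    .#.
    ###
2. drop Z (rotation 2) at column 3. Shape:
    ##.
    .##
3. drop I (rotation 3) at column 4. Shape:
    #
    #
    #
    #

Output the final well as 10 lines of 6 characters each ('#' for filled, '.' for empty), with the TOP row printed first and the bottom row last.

Drop 1: T rot0 at col 2 lands with bottom-row=0; cleared 0 line(s) (total 0); column heights now [0 0 1 2 1 0], max=2
Drop 2: Z rot2 at col 3 lands with bottom-row=1; cleared 0 line(s) (total 0); column heights now [0 0 1 3 3 2], max=3
Drop 3: I rot3 at col 4 lands with bottom-row=3; cleared 0 line(s) (total 0); column heights now [0 0 1 3 7 2], max=7

Answer: ......
......
......
....#.
....#.
....#.
....#.
...##.
...###
..###.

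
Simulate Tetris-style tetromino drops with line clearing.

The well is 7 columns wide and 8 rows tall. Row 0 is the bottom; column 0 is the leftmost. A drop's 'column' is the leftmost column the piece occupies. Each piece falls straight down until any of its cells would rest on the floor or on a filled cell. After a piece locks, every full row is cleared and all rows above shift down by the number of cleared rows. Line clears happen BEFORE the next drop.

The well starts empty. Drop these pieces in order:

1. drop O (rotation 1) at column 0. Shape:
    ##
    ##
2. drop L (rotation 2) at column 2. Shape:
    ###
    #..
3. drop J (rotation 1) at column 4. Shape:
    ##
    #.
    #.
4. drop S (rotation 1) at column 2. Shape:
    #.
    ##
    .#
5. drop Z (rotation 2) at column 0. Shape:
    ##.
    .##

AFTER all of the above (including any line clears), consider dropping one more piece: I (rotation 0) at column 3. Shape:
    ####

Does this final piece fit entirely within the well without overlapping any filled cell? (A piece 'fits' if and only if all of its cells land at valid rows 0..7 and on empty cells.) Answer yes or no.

Answer: yes

Derivation:
Drop 1: O rot1 at col 0 lands with bottom-row=0; cleared 0 line(s) (total 0); column heights now [2 2 0 0 0 0 0], max=2
Drop 2: L rot2 at col 2 lands with bottom-row=0; cleared 0 line(s) (total 0); column heights now [2 2 2 2 2 0 0], max=2
Drop 3: J rot1 at col 4 lands with bottom-row=2; cleared 0 line(s) (total 0); column heights now [2 2 2 2 5 5 0], max=5
Drop 4: S rot1 at col 2 lands with bottom-row=2; cleared 0 line(s) (total 0); column heights now [2 2 5 4 5 5 0], max=5
Drop 5: Z rot2 at col 0 lands with bottom-row=5; cleared 0 line(s) (total 0); column heights now [7 7 6 4 5 5 0], max=7
Test piece I rot0 at col 3 (width 4): heights before test = [7 7 6 4 5 5 0]; fits = True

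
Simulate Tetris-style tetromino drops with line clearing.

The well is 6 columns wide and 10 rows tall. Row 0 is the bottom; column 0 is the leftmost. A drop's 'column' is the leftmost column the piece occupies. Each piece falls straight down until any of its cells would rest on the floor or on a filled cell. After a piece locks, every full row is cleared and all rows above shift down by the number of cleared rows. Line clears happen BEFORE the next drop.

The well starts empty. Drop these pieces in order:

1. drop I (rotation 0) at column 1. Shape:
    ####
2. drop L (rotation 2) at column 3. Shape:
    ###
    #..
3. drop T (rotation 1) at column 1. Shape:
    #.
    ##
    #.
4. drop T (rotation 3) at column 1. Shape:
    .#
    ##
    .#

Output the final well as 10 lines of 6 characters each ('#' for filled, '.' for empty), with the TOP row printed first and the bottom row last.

Drop 1: I rot0 at col 1 lands with bottom-row=0; cleared 0 line(s) (total 0); column heights now [0 1 1 1 1 0], max=1
Drop 2: L rot2 at col 3 lands with bottom-row=1; cleared 0 line(s) (total 0); column heights now [0 1 1 3 3 3], max=3
Drop 3: T rot1 at col 1 lands with bottom-row=1; cleared 0 line(s) (total 0); column heights now [0 4 3 3 3 3], max=4
Drop 4: T rot3 at col 1 lands with bottom-row=3; cleared 0 line(s) (total 0); column heights now [0 5 6 3 3 3], max=6

Answer: ......
......
......
......
..#...
.##...
.##...
.#####
.#.#..
.####.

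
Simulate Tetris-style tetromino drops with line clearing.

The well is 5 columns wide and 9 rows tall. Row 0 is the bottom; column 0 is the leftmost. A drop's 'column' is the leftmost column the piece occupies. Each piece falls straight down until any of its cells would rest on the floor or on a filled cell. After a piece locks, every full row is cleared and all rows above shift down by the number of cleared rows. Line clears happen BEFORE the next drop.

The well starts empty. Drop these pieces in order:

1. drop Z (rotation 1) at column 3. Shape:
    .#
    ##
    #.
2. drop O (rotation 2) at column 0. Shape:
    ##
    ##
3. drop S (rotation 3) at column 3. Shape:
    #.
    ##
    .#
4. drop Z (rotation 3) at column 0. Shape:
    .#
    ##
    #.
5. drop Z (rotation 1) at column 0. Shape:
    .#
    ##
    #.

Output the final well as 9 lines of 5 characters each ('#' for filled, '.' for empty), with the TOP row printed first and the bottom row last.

Drop 1: Z rot1 at col 3 lands with bottom-row=0; cleared 0 line(s) (total 0); column heights now [0 0 0 2 3], max=3
Drop 2: O rot2 at col 0 lands with bottom-row=0; cleared 0 line(s) (total 0); column heights now [2 2 0 2 3], max=3
Drop 3: S rot3 at col 3 lands with bottom-row=3; cleared 0 line(s) (total 0); column heights now [2 2 0 6 5], max=6
Drop 4: Z rot3 at col 0 lands with bottom-row=2; cleared 0 line(s) (total 0); column heights now [4 5 0 6 5], max=6
Drop 5: Z rot1 at col 0 lands with bottom-row=4; cleared 0 line(s) (total 0); column heights now [6 7 0 6 5], max=7

Answer: .....
.....
.#...
##.#.
##.##
##..#
#...#
##.##
##.#.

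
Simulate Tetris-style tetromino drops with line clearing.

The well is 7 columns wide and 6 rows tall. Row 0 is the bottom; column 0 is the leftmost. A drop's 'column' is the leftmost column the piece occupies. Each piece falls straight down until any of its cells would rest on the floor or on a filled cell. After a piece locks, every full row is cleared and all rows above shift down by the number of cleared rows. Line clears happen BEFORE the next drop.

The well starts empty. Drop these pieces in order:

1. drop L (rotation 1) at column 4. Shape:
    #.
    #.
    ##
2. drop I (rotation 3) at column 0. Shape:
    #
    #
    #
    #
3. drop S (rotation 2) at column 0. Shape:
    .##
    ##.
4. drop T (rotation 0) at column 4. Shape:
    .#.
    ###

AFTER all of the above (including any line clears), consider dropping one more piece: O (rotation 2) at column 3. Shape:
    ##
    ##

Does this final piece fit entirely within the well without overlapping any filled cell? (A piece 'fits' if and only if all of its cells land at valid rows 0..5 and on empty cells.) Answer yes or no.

Answer: yes

Derivation:
Drop 1: L rot1 at col 4 lands with bottom-row=0; cleared 0 line(s) (total 0); column heights now [0 0 0 0 3 1 0], max=3
Drop 2: I rot3 at col 0 lands with bottom-row=0; cleared 0 line(s) (total 0); column heights now [4 0 0 0 3 1 0], max=4
Drop 3: S rot2 at col 0 lands with bottom-row=4; cleared 0 line(s) (total 0); column heights now [5 6 6 0 3 1 0], max=6
Drop 4: T rot0 at col 4 lands with bottom-row=3; cleared 0 line(s) (total 0); column heights now [5 6 6 0 4 5 4], max=6
Test piece O rot2 at col 3 (width 2): heights before test = [5 6 6 0 4 5 4]; fits = True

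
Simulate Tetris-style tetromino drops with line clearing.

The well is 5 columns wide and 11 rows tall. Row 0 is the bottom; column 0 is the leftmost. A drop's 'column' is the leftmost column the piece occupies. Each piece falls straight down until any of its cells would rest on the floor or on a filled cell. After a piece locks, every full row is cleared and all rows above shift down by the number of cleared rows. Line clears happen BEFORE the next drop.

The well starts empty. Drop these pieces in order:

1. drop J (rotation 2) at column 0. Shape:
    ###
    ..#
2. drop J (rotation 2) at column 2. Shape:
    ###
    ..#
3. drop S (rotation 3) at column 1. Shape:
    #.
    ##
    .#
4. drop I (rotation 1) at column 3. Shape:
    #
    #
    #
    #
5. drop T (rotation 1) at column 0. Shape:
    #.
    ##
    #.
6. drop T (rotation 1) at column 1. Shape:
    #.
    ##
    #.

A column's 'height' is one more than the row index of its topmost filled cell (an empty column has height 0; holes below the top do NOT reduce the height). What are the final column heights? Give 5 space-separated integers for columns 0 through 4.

Answer: 8 10 9 7 3

Derivation:
Drop 1: J rot2 at col 0 lands with bottom-row=0; cleared 0 line(s) (total 0); column heights now [2 2 2 0 0], max=2
Drop 2: J rot2 at col 2 lands with bottom-row=1; cleared 0 line(s) (total 0); column heights now [2 2 3 3 3], max=3
Drop 3: S rot3 at col 1 lands with bottom-row=3; cleared 0 line(s) (total 0); column heights now [2 6 5 3 3], max=6
Drop 4: I rot1 at col 3 lands with bottom-row=3; cleared 0 line(s) (total 0); column heights now [2 6 5 7 3], max=7
Drop 5: T rot1 at col 0 lands with bottom-row=5; cleared 0 line(s) (total 0); column heights now [8 7 5 7 3], max=8
Drop 6: T rot1 at col 1 lands with bottom-row=7; cleared 0 line(s) (total 0); column heights now [8 10 9 7 3], max=10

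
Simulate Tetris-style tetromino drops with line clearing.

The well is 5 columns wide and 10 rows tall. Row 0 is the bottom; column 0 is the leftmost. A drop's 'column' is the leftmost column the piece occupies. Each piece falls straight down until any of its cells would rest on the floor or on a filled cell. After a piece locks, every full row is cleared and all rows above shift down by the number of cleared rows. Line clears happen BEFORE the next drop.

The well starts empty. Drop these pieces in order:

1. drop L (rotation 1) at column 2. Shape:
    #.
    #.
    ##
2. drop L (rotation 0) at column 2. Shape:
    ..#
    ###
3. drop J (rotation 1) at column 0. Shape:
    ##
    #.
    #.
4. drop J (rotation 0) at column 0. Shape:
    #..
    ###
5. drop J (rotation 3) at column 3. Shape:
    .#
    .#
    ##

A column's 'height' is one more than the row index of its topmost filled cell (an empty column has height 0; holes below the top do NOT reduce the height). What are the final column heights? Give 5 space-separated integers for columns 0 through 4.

Drop 1: L rot1 at col 2 lands with bottom-row=0; cleared 0 line(s) (total 0); column heights now [0 0 3 1 0], max=3
Drop 2: L rot0 at col 2 lands with bottom-row=3; cleared 0 line(s) (total 0); column heights now [0 0 4 4 5], max=5
Drop 3: J rot1 at col 0 lands with bottom-row=0; cleared 0 line(s) (total 0); column heights now [3 3 4 4 5], max=5
Drop 4: J rot0 at col 0 lands with bottom-row=4; cleared 0 line(s) (total 0); column heights now [6 5 5 4 5], max=6
Drop 5: J rot3 at col 3 lands with bottom-row=5; cleared 0 line(s) (total 0); column heights now [6 5 5 6 8], max=8

Answer: 6 5 5 6 8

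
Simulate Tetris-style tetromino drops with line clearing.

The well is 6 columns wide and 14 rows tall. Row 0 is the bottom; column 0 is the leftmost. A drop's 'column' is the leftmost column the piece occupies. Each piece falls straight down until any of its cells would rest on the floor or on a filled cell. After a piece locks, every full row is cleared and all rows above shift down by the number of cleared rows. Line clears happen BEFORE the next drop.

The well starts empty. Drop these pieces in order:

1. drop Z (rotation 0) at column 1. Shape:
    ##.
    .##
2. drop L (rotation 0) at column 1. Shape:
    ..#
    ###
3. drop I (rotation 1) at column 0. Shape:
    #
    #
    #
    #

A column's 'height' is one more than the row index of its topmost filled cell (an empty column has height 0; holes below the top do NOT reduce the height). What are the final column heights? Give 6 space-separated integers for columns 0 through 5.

Answer: 4 3 3 4 0 0

Derivation:
Drop 1: Z rot0 at col 1 lands with bottom-row=0; cleared 0 line(s) (total 0); column heights now [0 2 2 1 0 0], max=2
Drop 2: L rot0 at col 1 lands with bottom-row=2; cleared 0 line(s) (total 0); column heights now [0 3 3 4 0 0], max=4
Drop 3: I rot1 at col 0 lands with bottom-row=0; cleared 0 line(s) (total 0); column heights now [4 3 3 4 0 0], max=4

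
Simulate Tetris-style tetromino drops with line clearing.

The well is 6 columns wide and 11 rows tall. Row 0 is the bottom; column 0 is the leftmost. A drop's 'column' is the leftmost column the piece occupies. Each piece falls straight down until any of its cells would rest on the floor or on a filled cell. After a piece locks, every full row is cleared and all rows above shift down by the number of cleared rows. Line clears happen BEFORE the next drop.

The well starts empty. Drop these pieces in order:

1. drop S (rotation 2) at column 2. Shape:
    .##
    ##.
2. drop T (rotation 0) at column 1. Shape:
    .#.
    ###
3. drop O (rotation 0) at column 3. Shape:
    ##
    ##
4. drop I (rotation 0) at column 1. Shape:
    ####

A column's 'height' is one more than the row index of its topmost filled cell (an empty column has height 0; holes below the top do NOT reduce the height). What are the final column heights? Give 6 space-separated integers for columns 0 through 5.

Drop 1: S rot2 at col 2 lands with bottom-row=0; cleared 0 line(s) (total 0); column heights now [0 0 1 2 2 0], max=2
Drop 2: T rot0 at col 1 lands with bottom-row=2; cleared 0 line(s) (total 0); column heights now [0 3 4 3 2 0], max=4
Drop 3: O rot0 at col 3 lands with bottom-row=3; cleared 0 line(s) (total 0); column heights now [0 3 4 5 5 0], max=5
Drop 4: I rot0 at col 1 lands with bottom-row=5; cleared 0 line(s) (total 0); column heights now [0 6 6 6 6 0], max=6

Answer: 0 6 6 6 6 0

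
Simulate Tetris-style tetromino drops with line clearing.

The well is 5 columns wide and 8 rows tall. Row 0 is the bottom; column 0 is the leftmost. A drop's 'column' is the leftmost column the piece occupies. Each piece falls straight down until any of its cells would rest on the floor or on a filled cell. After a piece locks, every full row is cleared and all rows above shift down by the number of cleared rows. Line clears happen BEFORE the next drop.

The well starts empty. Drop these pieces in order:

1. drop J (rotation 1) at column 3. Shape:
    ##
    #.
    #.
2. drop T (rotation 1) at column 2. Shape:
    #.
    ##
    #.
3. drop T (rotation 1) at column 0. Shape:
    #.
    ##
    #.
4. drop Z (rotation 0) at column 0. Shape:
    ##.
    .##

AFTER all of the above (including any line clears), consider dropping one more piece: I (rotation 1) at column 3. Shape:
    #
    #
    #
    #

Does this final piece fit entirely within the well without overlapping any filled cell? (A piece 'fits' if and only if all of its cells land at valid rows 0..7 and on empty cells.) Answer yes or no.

Answer: yes

Derivation:
Drop 1: J rot1 at col 3 lands with bottom-row=0; cleared 0 line(s) (total 0); column heights now [0 0 0 3 3], max=3
Drop 2: T rot1 at col 2 lands with bottom-row=2; cleared 0 line(s) (total 0); column heights now [0 0 5 4 3], max=5
Drop 3: T rot1 at col 0 lands with bottom-row=0; cleared 0 line(s) (total 0); column heights now [3 2 5 4 3], max=5
Drop 4: Z rot0 at col 0 lands with bottom-row=5; cleared 0 line(s) (total 0); column heights now [7 7 6 4 3], max=7
Test piece I rot1 at col 3 (width 1): heights before test = [7 7 6 4 3]; fits = True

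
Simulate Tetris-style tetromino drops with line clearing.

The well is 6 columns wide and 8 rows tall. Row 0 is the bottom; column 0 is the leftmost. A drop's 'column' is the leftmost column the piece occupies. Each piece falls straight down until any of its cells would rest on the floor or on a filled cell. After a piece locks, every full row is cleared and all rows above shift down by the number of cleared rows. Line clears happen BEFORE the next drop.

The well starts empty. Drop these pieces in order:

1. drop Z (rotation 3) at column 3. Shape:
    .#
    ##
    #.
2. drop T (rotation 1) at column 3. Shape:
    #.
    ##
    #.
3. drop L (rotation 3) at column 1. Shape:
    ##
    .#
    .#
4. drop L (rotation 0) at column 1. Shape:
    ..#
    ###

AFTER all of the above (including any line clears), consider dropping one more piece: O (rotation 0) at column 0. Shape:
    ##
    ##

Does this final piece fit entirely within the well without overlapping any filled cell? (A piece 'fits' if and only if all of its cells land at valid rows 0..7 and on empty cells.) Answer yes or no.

Drop 1: Z rot3 at col 3 lands with bottom-row=0; cleared 0 line(s) (total 0); column heights now [0 0 0 2 3 0], max=3
Drop 2: T rot1 at col 3 lands with bottom-row=2; cleared 0 line(s) (total 0); column heights now [0 0 0 5 4 0], max=5
Drop 3: L rot3 at col 1 lands with bottom-row=0; cleared 0 line(s) (total 0); column heights now [0 3 3 5 4 0], max=5
Drop 4: L rot0 at col 1 lands with bottom-row=5; cleared 0 line(s) (total 0); column heights now [0 6 6 7 4 0], max=7
Test piece O rot0 at col 0 (width 2): heights before test = [0 6 6 7 4 0]; fits = True

Answer: yes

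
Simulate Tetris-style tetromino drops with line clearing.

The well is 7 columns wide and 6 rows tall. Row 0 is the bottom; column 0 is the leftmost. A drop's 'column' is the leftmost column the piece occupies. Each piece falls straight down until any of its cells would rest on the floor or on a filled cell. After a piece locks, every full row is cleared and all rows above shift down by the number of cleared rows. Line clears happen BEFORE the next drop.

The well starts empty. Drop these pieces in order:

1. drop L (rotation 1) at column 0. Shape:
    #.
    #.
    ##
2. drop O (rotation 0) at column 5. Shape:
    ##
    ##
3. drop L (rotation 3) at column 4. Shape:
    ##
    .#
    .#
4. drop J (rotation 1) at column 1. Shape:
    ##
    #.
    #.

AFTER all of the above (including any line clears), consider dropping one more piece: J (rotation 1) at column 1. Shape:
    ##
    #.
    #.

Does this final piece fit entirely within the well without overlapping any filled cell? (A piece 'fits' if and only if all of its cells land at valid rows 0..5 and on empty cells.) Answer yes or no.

Drop 1: L rot1 at col 0 lands with bottom-row=0; cleared 0 line(s) (total 0); column heights now [3 1 0 0 0 0 0], max=3
Drop 2: O rot0 at col 5 lands with bottom-row=0; cleared 0 line(s) (total 0); column heights now [3 1 0 0 0 2 2], max=3
Drop 3: L rot3 at col 4 lands with bottom-row=2; cleared 0 line(s) (total 0); column heights now [3 1 0 0 5 5 2], max=5
Drop 4: J rot1 at col 1 lands with bottom-row=1; cleared 0 line(s) (total 0); column heights now [3 4 4 0 5 5 2], max=5
Test piece J rot1 at col 1 (width 2): heights before test = [3 4 4 0 5 5 2]; fits = False

Answer: no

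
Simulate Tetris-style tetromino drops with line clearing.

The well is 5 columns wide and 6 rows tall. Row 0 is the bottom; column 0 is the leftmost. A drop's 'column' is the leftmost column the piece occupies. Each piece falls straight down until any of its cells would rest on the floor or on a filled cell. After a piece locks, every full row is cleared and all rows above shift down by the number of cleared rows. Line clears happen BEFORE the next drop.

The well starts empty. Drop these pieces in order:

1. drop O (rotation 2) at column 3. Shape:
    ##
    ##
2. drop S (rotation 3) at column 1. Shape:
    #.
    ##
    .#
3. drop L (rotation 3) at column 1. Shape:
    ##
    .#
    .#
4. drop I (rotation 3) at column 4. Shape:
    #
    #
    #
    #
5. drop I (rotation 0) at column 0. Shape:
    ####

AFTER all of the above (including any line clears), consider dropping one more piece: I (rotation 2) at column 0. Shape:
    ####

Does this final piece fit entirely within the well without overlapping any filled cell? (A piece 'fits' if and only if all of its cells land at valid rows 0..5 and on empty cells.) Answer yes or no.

Drop 1: O rot2 at col 3 lands with bottom-row=0; cleared 0 line(s) (total 0); column heights now [0 0 0 2 2], max=2
Drop 2: S rot3 at col 1 lands with bottom-row=0; cleared 0 line(s) (total 0); column heights now [0 3 2 2 2], max=3
Drop 3: L rot3 at col 1 lands with bottom-row=2; cleared 0 line(s) (total 0); column heights now [0 5 5 2 2], max=5
Drop 4: I rot3 at col 4 lands with bottom-row=2; cleared 0 line(s) (total 0); column heights now [0 5 5 2 6], max=6
Drop 5: I rot0 at col 0 lands with bottom-row=5; cleared 1 line(s) (total 1); column heights now [0 5 5 2 5], max=5
Test piece I rot2 at col 0 (width 4): heights before test = [0 5 5 2 5]; fits = True

Answer: yes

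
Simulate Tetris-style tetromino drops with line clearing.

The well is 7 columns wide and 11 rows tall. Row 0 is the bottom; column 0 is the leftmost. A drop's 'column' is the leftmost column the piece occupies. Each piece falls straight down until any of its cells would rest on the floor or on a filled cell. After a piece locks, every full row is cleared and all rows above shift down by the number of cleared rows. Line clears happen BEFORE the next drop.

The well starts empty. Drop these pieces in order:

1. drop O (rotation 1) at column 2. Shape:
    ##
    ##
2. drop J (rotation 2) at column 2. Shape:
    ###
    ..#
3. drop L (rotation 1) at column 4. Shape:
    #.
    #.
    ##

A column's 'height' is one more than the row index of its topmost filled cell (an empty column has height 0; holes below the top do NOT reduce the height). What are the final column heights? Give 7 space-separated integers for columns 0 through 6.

Drop 1: O rot1 at col 2 lands with bottom-row=0; cleared 0 line(s) (total 0); column heights now [0 0 2 2 0 0 0], max=2
Drop 2: J rot2 at col 2 lands with bottom-row=1; cleared 0 line(s) (total 0); column heights now [0 0 3 3 3 0 0], max=3
Drop 3: L rot1 at col 4 lands with bottom-row=3; cleared 0 line(s) (total 0); column heights now [0 0 3 3 6 4 0], max=6

Answer: 0 0 3 3 6 4 0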